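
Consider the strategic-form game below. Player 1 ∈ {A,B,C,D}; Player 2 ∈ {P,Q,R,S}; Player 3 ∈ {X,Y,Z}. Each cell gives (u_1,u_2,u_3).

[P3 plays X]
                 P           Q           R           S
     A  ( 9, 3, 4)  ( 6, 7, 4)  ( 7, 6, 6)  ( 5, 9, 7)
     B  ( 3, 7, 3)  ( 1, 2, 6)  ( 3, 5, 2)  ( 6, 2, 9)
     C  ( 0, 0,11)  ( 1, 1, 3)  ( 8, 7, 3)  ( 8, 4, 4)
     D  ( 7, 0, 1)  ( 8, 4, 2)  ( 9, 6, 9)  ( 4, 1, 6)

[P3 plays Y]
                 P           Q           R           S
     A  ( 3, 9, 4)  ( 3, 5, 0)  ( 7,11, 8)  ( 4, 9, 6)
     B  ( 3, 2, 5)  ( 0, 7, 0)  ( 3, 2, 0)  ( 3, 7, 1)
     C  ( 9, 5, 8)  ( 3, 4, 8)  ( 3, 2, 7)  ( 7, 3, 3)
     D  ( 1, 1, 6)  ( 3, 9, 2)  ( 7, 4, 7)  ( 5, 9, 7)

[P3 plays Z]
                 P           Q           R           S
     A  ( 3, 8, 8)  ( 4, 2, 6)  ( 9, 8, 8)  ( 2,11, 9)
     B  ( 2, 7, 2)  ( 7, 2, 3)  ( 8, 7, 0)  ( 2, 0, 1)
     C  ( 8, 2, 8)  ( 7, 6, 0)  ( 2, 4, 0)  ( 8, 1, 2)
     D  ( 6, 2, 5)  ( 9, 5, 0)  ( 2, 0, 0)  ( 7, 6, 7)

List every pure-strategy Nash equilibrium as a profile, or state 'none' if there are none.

(A,P,X): not NE [P2→S gives 9>3; P3→Z gives 8>4]
(A,P,Y): not NE [P1→C gives 9>3; P2→R gives 11>9; P3→Z gives 8>4]
(A,P,Z): not NE [P1→C gives 8>3; P2→S gives 11>8]
(A,Q,X): not NE [P1→D gives 8>6; P2→S gives 9>7; P3→Z gives 6>4]
(A,Q,Y): not NE [P2→R gives 11>5; P3→Z gives 6>0]
(A,Q,Z): not NE [P1→D gives 9>4; P2→S gives 11>2]
(A,R,X): not NE [P1→D gives 9>7; P2→S gives 9>6; P3→Z gives 8>6]
(A,R,Y): NE
(A,R,Z): not NE [P2→S gives 11>8]
(A,S,X): not NE [P1→C gives 8>5; P3→Z gives 9>7]
(A,S,Y): not NE [P1→C gives 7>4; P2→R gives 11>9; P3→Z gives 9>6]
(A,S,Z): not NE [P1→C gives 8>2]
(B,P,X): not NE [P1→A gives 9>3; P3→Y gives 5>3]
(B,P,Y): not NE [P1→C gives 9>3; P2→S gives 7>2]
(B,P,Z): not NE [P1→C gives 8>2; P3→Y gives 5>2]
(B,Q,X): not NE [P1→D gives 8>1; P2→P gives 7>2]
(B,Q,Y): not NE [P1→D gives 3>0; P3→X gives 6>0]
(B,Q,Z): not NE [P1→D gives 9>7; P2→R gives 7>2; P3→X gives 6>3]
(B,R,X): not NE [P1→D gives 9>3; P2→P gives 7>5]
(B,R,Y): not NE [P1→D gives 7>3; P2→S gives 7>2; P3→X gives 2>0]
(B,R,Z): not NE [P1→A gives 9>8; P3→X gives 2>0]
(B,S,X): not NE [P1→C gives 8>6; P2→P gives 7>2]
(B,S,Y): not NE [P1→C gives 7>3; P3→X gives 9>1]
(B,S,Z): not NE [P1→C gives 8>2; P2→R gives 7>0; P3→X gives 9>1]
(C,P,X): not NE [P1→A gives 9>0; P2→R gives 7>0]
(C,P,Y): not NE [P3→X gives 11>8]
(C,P,Z): not NE [P2→Q gives 6>2; P3→X gives 11>8]
(C,Q,X): not NE [P1→D gives 8>1; P2→R gives 7>1; P3→Y gives 8>3]
(C,Q,Y): not NE [P2→P gives 5>4]
(C,Q,Z): not NE [P1→D gives 9>7; P3→Y gives 8>0]
(C,R,X): not NE [P1→D gives 9>8; P3→Y gives 7>3]
(C,R,Y): not NE [P1→D gives 7>3; P2→P gives 5>2]
(C,R,Z): not NE [P1→A gives 9>2; P2→Q gives 6>4; P3→Y gives 7>0]
(C,S,X): not NE [P2→R gives 7>4]
(C,S,Y): not NE [P2→P gives 5>3; P3→X gives 4>3]
(C,S,Z): not NE [P2→Q gives 6>1; P3→X gives 4>2]
(D,P,X): not NE [P1→A gives 9>7; P2→R gives 6>0; P3→Y gives 6>1]
(D,P,Y): not NE [P1→C gives 9>1; P2→S gives 9>1]
(D,P,Z): not NE [P1→C gives 8>6; P2→S gives 6>2; P3→Y gives 6>5]
(D,Q,X): not NE [P2→R gives 6>4]
(D,Q,Y): NE
(D,Q,Z): not NE [P2→S gives 6>5; P3→Y gives 2>0]
(D,R,X): NE
(D,R,Y): not NE [P2→S gives 9>4; P3→X gives 9>7]
(D,R,Z): not NE [P1→A gives 9>2; P2→S gives 6>0; P3→X gives 9>0]
(D,S,X): not NE [P1→C gives 8>4; P2→R gives 6>1; P3→Z gives 7>6]
(D,S,Y): not NE [P1→C gives 7>5]
(D,S,Z): not NE [P1→C gives 8>7]

Nash profiles: (A,R,Y), (D,Q,Y), (D,R,X)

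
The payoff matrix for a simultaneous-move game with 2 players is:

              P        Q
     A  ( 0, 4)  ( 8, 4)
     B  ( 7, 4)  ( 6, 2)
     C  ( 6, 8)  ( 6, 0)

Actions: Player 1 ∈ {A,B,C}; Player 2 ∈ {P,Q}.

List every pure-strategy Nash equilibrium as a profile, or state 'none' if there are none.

(A,P): not NE [P1→B gives 7>0]
(A,Q): NE
(B,P): NE
(B,Q): not NE [P1→A gives 8>6; P2→P gives 4>2]
(C,P): not NE [P1→B gives 7>6]
(C,Q): not NE [P1→A gives 8>6; P2→P gives 8>0]

PSNE = {(A,Q), (B,P)}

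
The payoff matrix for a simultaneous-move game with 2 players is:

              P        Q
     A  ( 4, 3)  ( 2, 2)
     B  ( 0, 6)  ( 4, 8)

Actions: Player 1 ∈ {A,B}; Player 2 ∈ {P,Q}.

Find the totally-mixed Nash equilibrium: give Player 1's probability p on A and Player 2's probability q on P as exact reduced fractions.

P1 indiff ⇒ q·4+(1-q)·2 = q·0+(1-q)·4 ⇒ q(4) = (1-q)(2) ⇒ q = 1/3
P2 indiff ⇒ p·3+(1-p)·6 = p·2+(1-p)·8 ⇒ p(1) = (1-p)(2) ⇒ p = 2/3

(p,q) = (2/3, 1/3)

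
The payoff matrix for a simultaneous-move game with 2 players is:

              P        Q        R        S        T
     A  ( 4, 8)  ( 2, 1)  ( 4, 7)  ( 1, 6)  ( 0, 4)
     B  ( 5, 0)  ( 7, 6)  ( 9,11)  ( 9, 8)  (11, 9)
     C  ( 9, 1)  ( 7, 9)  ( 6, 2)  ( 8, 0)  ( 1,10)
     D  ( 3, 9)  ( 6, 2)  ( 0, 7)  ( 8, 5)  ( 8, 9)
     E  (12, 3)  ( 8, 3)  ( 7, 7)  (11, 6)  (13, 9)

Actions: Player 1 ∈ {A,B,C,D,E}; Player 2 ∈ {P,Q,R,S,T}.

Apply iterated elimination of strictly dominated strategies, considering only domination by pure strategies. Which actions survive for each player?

Remaining: P1:{B,E} P2:{R,T}

P1 drop A (B beats it: P:5>4 Q:7>2 R:9>4 S:9>1 T:11>0)
P1 drop C (E beats it: P:12>9 Q:8>7 R:7>6 S:11>8 T:13>1)
P1 drop D (B beats it: P:5>3 Q:7>6 R:9>0 S:9>8 T:11>8)
P2 drop P (R beats it: B:11>0 E:7>3)
P2 drop Q (R beats it: B:11>6 E:7>3)
P2 drop S (R beats it: B:11>8 E:7>6)
P1→{B,E} P2→{R,T}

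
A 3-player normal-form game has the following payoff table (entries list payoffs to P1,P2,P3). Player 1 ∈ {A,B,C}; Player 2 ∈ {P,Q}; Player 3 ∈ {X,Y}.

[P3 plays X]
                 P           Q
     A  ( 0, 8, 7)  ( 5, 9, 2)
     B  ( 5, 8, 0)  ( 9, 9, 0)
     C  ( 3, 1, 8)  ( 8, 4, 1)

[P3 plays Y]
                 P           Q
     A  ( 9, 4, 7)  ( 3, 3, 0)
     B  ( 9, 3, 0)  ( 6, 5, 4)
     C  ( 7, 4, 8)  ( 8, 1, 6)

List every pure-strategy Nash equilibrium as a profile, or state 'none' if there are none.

NE set: (A,P,Y)

(A,P,X): not NE [P1→B gives 5>0; P2→Q gives 9>8]
(A,P,Y): NE
(A,Q,X): not NE [P1→B gives 9>5]
(A,Q,Y): not NE [P1→C gives 8>3; P2→P gives 4>3; P3→X gives 2>0]
(B,P,X): not NE [P2→Q gives 9>8]
(B,P,Y): not NE [P2→Q gives 5>3]
(B,Q,X): not NE [P3→Y gives 4>0]
(B,Q,Y): not NE [P1→C gives 8>6]
(C,P,X): not NE [P1→B gives 5>3; P2→Q gives 4>1]
(C,P,Y): not NE [P1→B gives 9>7]
(C,Q,X): not NE [P1→B gives 9>8; P3→Y gives 6>1]
(C,Q,Y): not NE [P2→P gives 4>1]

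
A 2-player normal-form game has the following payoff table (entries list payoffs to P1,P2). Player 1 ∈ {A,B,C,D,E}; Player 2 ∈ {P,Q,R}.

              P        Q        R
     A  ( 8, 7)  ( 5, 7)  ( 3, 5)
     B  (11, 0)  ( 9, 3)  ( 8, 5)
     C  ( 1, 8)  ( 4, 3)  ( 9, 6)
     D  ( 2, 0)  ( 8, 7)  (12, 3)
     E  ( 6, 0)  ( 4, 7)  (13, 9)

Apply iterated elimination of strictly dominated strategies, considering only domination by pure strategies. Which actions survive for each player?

P1 drop A (B beats it: P:11>8 Q:9>5 R:8>3)
P1 drop C (D beats it: P:2>1 Q:8>4 R:12>9)
P2 drop P (Q beats it: B:3>0 D:7>0 E:7>0)
P1→{B,D,E} P2→{Q,R}

Survivors P1:{B,D,E} P2:{Q,R}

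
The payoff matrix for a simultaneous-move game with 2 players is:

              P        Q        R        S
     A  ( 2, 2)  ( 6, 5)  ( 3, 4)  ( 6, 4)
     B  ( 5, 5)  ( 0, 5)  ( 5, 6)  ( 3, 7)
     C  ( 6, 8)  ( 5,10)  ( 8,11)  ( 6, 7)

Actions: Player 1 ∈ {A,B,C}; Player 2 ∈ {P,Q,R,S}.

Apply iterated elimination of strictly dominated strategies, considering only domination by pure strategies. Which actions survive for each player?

P1 drop B (C beats it: P:6>5 Q:5>0 R:8>5 S:6>3)
P2 drop P (Q beats it: A:5>2 C:10>8)
P2 drop S (Q beats it: A:5>4 C:10>7)
P1→{A,C} P2→{Q,R}

IESDS → P1:{A,C} P2:{Q,R}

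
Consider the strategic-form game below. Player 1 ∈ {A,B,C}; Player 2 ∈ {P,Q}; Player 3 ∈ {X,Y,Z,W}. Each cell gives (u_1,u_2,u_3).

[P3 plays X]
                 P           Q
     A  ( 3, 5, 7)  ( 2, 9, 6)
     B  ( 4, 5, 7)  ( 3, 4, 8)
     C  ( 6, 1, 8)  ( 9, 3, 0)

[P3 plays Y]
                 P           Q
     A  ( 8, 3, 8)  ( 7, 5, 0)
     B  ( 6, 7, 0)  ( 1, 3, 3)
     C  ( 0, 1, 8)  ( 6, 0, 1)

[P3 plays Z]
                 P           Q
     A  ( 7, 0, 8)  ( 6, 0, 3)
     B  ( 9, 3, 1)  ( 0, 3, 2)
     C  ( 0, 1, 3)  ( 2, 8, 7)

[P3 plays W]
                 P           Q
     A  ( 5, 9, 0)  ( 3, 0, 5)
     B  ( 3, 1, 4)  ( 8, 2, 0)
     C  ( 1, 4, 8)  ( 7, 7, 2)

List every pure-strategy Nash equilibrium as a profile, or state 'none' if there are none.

Equilibria: none

(A,P,X): not NE [P1→C gives 6>3; P2→Q gives 9>5; P3→Z gives 8>7]
(A,P,Y): not NE [P2→Q gives 5>3]
(A,P,Z): not NE [P1→B gives 9>7]
(A,P,W): not NE [P3→Z gives 8>0]
(A,Q,X): not NE [P1→C gives 9>2]
(A,Q,Y): not NE [P3→X gives 6>0]
(A,Q,Z): not NE [P3→X gives 6>3]
(A,Q,W): not NE [P1→B gives 8>3; P2→P gives 9>0; P3→X gives 6>5]
(B,P,X): not NE [P1→C gives 6>4]
(B,P,Y): not NE [P1→A gives 8>6; P3→X gives 7>0]
(B,P,Z): not NE [P3→X gives 7>1]
(B,P,W): not NE [P1→A gives 5>3; P2→Q gives 2>1; P3→X gives 7>4]
(B,Q,X): not NE [P1→C gives 9>3; P2→P gives 5>4]
(B,Q,Y): not NE [P1→A gives 7>1; P2→P gives 7>3; P3→X gives 8>3]
(B,Q,Z): not NE [P1→A gives 6>0; P3→X gives 8>2]
(B,Q,W): not NE [P3→X gives 8>0]
(C,P,X): not NE [P2→Q gives 3>1]
(C,P,Y): not NE [P1→A gives 8>0]
(C,P,Z): not NE [P1→B gives 9>0; P2→Q gives 8>1; P3→W gives 8>3]
(C,P,W): not NE [P1→A gives 5>1; P2→Q gives 7>4]
(C,Q,X): not NE [P3→Z gives 7>0]
(C,Q,Y): not NE [P1→A gives 7>6; P2→P gives 1>0; P3→Z gives 7>1]
(C,Q,Z): not NE [P1→A gives 6>2]
(C,Q,W): not NE [P1→B gives 8>7; P3→Z gives 7>2]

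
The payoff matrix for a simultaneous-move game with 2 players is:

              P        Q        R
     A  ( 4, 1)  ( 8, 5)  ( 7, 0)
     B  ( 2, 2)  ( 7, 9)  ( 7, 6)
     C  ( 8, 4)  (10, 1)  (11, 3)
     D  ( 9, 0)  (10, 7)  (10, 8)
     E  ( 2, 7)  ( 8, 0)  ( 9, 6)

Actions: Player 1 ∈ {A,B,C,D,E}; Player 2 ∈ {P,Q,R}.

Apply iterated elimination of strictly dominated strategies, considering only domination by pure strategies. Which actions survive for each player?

P1 drop A (C beats it: P:8>4 Q:10>8 R:11>7)
P1 drop B (C beats it: P:8>2 Q:10>7 R:11>7)
P1 drop E (C beats it: P:8>2 Q:10>8 R:11>9)
P2 drop Q (R beats it: C:3>1 D:8>7)
P1→{C,D} P2→{P,R}

Survivors P1:{C,D} P2:{P,R}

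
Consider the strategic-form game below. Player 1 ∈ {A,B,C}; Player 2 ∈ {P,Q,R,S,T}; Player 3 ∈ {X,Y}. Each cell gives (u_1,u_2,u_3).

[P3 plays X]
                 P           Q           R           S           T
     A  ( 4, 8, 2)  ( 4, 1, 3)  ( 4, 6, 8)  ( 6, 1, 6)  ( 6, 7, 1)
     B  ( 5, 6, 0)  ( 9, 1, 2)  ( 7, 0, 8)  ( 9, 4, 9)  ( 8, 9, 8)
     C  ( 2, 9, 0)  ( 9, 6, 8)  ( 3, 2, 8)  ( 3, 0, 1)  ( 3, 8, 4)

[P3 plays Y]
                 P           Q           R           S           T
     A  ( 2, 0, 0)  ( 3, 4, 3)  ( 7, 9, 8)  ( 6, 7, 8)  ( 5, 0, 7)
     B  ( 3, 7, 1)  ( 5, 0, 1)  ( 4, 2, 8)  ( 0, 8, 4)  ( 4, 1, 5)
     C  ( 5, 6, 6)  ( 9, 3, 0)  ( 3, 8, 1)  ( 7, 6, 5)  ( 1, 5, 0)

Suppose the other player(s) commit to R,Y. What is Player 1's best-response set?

u_1(A vs R,Y) = 7
u_1(B vs R,Y) = 4
u_1(C vs R,Y) = 3
max payoff 7 at {A}

BR_1 = {A}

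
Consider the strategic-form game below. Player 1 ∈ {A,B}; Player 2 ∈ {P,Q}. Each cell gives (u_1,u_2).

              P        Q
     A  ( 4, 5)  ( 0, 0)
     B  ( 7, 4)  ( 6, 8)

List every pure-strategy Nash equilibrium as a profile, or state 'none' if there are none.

PSNE = {(B,Q)}

(A,P): not NE [P1→B gives 7>4]
(A,Q): not NE [P1→B gives 6>0; P2→P gives 5>0]
(B,P): not NE [P2→Q gives 8>4]
(B,Q): NE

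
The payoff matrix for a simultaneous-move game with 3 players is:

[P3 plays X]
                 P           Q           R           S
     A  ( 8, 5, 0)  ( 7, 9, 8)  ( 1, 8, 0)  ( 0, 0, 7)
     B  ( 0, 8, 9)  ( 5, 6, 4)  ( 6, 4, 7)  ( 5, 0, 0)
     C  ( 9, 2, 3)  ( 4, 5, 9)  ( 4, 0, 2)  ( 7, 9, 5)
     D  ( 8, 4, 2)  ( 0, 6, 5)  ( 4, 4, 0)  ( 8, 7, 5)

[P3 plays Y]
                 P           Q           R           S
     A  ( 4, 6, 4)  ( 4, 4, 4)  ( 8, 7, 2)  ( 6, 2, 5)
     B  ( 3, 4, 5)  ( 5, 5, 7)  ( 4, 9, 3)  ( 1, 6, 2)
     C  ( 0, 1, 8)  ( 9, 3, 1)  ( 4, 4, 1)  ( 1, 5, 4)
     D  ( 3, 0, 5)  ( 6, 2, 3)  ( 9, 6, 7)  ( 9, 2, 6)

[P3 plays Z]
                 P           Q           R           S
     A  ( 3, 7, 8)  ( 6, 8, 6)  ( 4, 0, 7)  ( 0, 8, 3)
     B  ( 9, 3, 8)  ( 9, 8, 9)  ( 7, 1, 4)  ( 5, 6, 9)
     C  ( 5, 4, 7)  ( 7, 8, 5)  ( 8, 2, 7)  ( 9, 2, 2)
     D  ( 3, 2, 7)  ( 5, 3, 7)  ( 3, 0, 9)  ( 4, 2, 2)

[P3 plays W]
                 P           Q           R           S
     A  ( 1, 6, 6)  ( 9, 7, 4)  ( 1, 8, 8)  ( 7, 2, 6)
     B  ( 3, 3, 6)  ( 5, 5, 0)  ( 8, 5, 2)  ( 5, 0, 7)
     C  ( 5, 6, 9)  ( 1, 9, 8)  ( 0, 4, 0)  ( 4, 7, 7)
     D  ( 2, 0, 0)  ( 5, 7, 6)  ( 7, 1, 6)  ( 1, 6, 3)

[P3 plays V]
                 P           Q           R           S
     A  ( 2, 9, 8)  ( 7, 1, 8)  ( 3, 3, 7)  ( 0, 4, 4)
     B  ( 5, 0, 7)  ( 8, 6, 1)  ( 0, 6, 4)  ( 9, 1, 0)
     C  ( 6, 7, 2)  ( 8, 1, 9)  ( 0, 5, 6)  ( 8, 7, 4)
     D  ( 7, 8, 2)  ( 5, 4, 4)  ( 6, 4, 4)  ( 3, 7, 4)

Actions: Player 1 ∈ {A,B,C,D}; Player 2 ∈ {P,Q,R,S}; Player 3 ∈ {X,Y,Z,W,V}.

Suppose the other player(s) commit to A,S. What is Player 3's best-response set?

argmax u_3 = {X}

u_3(X vs A,S) = 7
u_3(Y vs A,S) = 5
u_3(Z vs A,S) = 3
u_3(W vs A,S) = 6
u_3(V vs A,S) = 4
max payoff 7 at {X}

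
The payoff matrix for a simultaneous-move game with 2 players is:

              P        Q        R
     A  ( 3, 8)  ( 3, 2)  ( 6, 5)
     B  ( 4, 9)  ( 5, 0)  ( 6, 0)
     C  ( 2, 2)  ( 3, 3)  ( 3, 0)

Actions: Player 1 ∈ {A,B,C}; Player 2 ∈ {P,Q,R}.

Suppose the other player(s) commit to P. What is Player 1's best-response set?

argmax u_1 = {B}

u_1(A vs P) = 3
u_1(B vs P) = 4
u_1(C vs P) = 2
max payoff 4 at {B}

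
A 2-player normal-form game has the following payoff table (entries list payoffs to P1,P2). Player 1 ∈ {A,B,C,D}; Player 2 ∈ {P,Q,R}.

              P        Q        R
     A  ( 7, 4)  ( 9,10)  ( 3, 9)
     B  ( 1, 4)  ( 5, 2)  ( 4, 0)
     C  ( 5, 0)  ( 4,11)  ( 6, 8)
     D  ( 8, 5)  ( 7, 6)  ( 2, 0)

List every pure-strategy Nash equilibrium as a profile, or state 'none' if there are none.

(A,P): not NE [P1→D gives 8>7; P2→Q gives 10>4]
(A,Q): NE
(A,R): not NE [P1→C gives 6>3; P2→Q gives 10>9]
(B,P): not NE [P1→D gives 8>1]
(B,Q): not NE [P1→A gives 9>5; P2→P gives 4>2]
(B,R): not NE [P1→C gives 6>4; P2→P gives 4>0]
(C,P): not NE [P1→D gives 8>5; P2→Q gives 11>0]
(C,Q): not NE [P1→A gives 9>4]
(C,R): not NE [P2→Q gives 11>8]
(D,P): not NE [P2→Q gives 6>5]
(D,Q): not NE [P1→A gives 9>7]
(D,R): not NE [P1→C gives 6>2; P2→Q gives 6>0]

PSNE = {(A,Q)}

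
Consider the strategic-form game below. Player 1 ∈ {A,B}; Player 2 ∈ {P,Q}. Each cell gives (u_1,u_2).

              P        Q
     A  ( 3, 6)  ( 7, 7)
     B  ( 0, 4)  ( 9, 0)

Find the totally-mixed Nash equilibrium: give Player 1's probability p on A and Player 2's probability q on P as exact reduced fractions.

P1 indiff ⇒ q·3+(1-q)·7 = q·0+(1-q)·9 ⇒ q(3) = (1-q)(2) ⇒ q = 2/5
P2 indiff ⇒ p·6+(1-p)·4 = p·7+(1-p)·0 ⇒ p(-1) = (1-p)(-4) ⇒ p = 4/5

p=4/5, q=2/5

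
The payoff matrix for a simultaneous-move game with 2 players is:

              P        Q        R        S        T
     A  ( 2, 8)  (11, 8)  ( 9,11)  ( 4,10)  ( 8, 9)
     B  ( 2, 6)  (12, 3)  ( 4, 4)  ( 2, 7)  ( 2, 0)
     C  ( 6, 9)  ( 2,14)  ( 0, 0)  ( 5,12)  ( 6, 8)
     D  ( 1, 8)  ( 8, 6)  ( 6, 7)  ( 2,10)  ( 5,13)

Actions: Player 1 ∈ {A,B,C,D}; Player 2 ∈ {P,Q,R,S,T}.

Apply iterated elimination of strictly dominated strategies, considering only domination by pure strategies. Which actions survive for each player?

P1 drop D (A beats it: P:2>1 Q:11>8 R:9>6 S:4>2 T:8>5)
P2 drop P (S beats it: A:10>8 B:7>6 C:12>9)
P2 drop T (S beats it: A:10>9 B:7>0 C:12>8)
P1→{A,B,C} P2→{Q,R,S}

IESDS → P1:{A,B,C} P2:{Q,R,S}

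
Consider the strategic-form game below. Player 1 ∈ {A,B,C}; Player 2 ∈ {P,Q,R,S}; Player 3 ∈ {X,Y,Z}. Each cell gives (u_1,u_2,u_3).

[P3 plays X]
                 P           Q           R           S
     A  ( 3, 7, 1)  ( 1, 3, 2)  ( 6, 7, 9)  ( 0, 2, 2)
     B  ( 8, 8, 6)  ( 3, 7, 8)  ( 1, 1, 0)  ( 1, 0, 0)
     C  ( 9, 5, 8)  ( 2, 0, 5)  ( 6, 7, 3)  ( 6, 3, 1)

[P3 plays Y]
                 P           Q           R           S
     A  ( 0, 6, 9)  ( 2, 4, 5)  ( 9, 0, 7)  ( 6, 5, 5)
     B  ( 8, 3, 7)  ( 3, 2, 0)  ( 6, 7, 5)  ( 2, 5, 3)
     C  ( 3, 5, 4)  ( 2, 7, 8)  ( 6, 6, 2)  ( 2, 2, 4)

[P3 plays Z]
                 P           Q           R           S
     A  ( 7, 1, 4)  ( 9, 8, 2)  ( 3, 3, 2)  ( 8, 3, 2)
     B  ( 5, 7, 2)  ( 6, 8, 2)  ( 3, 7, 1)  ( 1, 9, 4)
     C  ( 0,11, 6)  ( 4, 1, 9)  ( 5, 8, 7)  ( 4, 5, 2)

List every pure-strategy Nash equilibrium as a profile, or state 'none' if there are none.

(A,P,X): not NE [P1→C gives 9>3; P3→Y gives 9>1]
(A,P,Y): not NE [P1→B gives 8>0]
(A,P,Z): not NE [P2→Q gives 8>1; P3→Y gives 9>4]
(A,Q,X): not NE [P1→B gives 3>1; P2→R gives 7>3; P3→Y gives 5>2]
(A,Q,Y): not NE [P1→B gives 3>2; P2→P gives 6>4]
(A,Q,Z): not NE [P3→Y gives 5>2]
(A,R,X): NE
(A,R,Y): not NE [P2→P gives 6>0; P3→X gives 9>7]
(A,R,Z): not NE [P1→C gives 5>3; P2→Q gives 8>3; P3→X gives 9>2]
(A,S,X): not NE [P1→C gives 6>0; P2→R gives 7>2; P3→Y gives 5>2]
(A,S,Y): not NE [P2→P gives 6>5]
(A,S,Z): not NE [P2→Q gives 8>3; P3→Y gives 5>2]
(B,P,X): not NE [P1→C gives 9>8; P3→Y gives 7>6]
(B,P,Y): not NE [P2→R gives 7>3]
(B,P,Z): not NE [P1→A gives 7>5; P2→S gives 9>7; P3→Y gives 7>2]
(B,Q,X): not NE [P2→P gives 8>7]
(B,Q,Y): not NE [P2→R gives 7>2; P3→X gives 8>0]
(B,Q,Z): not NE [P1→A gives 9>6; P2→S gives 9>8; P3→X gives 8>2]
(B,R,X): not NE [P1→C gives 6>1; P2→P gives 8>1; P3→Y gives 5>0]
(B,R,Y): not NE [P1→A gives 9>6]
(B,R,Z): not NE [P1→C gives 5>3; P2→S gives 9>7; P3→Y gives 5>1]
(B,S,X): not NE [P1→C gives 6>1; P2→P gives 8>0; P3→Z gives 4>0]
(B,S,Y): not NE [P1→A gives 6>2; P2→R gives 7>5; P3→Z gives 4>3]
(B,S,Z): not NE [P1→A gives 8>1]
(C,P,X): not NE [P2→R gives 7>5]
(C,P,Y): not NE [P1→B gives 8>3; P2→Q gives 7>5; P3→X gives 8>4]
(C,P,Z): not NE [P1→A gives 7>0; P3→X gives 8>6]
(C,Q,X): not NE [P1→B gives 3>2; P2→R gives 7>0; P3→Z gives 9>5]
(C,Q,Y): not NE [P1→B gives 3>2; P3→Z gives 9>8]
(C,Q,Z): not NE [P1→A gives 9>4; P2→P gives 11>1]
(C,R,X): not NE [P3→Z gives 7>3]
(C,R,Y): not NE [P1→A gives 9>6; P2→Q gives 7>6; P3→Z gives 7>2]
(C,R,Z): not NE [P2→P gives 11>8]
(C,S,X): not NE [P2→R gives 7>3; P3→Y gives 4>1]
(C,S,Y): not NE [P1→A gives 6>2; P2→Q gives 7>2]
(C,S,Z): not NE [P1→A gives 8>4; P2→P gives 11>5; P3→Y gives 4>2]

NE set: (A,R,X)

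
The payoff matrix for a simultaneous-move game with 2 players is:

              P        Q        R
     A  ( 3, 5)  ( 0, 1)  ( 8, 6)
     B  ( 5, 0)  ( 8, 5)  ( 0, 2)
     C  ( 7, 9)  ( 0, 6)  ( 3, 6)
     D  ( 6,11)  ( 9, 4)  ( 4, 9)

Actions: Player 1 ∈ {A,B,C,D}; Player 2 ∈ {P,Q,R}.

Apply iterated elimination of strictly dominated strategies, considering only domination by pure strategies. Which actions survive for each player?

P1 drop B (D beats it: P:6>5 Q:9>8 R:4>0)
P2 drop Q (P beats it: A:5>1 C:9>6 D:11>4)
P1→{A,C,D} P2→{P,R}

Remaining: P1:{A,C,D} P2:{P,R}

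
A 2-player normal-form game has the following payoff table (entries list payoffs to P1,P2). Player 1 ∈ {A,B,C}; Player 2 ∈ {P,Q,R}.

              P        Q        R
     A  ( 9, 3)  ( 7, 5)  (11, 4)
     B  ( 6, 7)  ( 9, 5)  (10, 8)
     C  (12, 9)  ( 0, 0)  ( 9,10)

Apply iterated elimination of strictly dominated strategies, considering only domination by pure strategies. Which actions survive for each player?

IESDS → P1:{A,B} P2:{Q,R}

P2 drop P (R beats it: A:4>3 B:8>7 C:10>9)
P1 drop C (A beats it: Q:7>0 R:11>9)
P1→{A,B} P2→{Q,R}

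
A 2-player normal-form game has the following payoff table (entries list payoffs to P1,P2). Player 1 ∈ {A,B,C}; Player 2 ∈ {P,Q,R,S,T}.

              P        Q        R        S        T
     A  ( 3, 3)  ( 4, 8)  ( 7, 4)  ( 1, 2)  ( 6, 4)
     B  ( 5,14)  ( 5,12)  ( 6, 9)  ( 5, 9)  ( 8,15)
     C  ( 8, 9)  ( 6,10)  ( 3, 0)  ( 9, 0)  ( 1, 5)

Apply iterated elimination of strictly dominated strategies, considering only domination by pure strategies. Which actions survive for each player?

P2 drop R (Q beats it: A:8>4 B:12>9 C:10>0)
P1 drop A (B beats it: P:5>3 Q:5>4 S:5>1 T:8>6)
P2 drop S (P beats it: B:14>9 C:9>0)
P1→{B,C} P2→{P,Q,T}

IESDS → P1:{B,C} P2:{P,Q,T}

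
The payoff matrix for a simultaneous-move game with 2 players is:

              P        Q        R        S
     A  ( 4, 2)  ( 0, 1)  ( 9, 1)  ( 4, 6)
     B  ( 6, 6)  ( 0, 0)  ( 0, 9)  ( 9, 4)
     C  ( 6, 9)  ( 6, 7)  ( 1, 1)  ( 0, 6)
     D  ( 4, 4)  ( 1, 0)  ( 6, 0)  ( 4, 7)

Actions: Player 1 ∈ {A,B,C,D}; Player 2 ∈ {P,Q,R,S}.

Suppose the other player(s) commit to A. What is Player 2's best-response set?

u_2(P vs A) = 2
u_2(Q vs A) = 1
u_2(R vs A) = 1
u_2(S vs A) = 6
max payoff 6 at {S}

argmax u_2 = {S}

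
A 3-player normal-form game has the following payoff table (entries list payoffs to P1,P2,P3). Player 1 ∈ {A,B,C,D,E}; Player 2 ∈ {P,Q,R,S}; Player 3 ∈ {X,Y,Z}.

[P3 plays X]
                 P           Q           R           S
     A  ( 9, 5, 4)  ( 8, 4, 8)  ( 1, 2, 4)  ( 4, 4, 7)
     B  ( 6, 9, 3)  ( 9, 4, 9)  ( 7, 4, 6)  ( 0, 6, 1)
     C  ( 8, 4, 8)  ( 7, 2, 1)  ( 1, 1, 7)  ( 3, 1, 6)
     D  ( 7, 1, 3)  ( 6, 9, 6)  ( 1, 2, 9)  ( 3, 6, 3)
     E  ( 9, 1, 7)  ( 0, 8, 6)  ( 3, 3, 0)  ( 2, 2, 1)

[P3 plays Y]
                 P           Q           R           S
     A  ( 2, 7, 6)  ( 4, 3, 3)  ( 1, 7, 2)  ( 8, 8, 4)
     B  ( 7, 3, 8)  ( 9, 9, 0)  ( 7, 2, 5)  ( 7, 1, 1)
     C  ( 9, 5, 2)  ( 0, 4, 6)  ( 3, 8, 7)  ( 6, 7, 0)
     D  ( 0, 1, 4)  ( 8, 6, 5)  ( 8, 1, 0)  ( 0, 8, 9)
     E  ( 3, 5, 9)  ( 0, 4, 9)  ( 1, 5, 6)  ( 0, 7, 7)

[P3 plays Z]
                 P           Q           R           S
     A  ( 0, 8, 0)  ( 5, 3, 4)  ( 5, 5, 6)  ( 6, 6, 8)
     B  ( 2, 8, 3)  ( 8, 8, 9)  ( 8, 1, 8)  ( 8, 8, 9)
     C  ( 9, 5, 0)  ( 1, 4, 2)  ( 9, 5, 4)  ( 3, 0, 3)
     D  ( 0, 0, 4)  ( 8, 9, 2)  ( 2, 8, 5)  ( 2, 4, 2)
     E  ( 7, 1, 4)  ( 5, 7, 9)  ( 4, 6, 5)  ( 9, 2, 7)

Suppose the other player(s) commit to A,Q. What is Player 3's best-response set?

P3 best: {X}

u_3(X vs A,Q) = 8
u_3(Y vs A,Q) = 3
u_3(Z vs A,Q) = 4
max payoff 8 at {X}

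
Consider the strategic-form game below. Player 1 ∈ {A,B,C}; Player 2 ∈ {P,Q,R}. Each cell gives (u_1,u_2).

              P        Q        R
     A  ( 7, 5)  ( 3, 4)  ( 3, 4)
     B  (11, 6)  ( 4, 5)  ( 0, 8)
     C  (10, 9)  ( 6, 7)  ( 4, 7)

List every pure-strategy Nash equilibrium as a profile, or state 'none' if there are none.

(A,P): not NE [P1→B gives 11>7]
(A,Q): not NE [P1→C gives 6>3; P2→P gives 5>4]
(A,R): not NE [P1→C gives 4>3; P2→P gives 5>4]
(B,P): not NE [P2→R gives 8>6]
(B,Q): not NE [P1→C gives 6>4; P2→R gives 8>5]
(B,R): not NE [P1→C gives 4>0]
(C,P): not NE [P1→B gives 11>10]
(C,Q): not NE [P2→P gives 9>7]
(C,R): not NE [P2→P gives 9>7]

No pure NE.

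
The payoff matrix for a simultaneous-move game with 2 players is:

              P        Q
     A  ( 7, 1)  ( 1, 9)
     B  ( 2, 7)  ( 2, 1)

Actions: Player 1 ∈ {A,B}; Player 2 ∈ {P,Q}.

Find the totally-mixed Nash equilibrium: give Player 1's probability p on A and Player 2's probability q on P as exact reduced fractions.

p=3/7, q=1/6

P1 indiff ⇒ q·7+(1-q)·1 = q·2+(1-q)·2 ⇒ q(5) = (1-q)(1) ⇒ q = 1/6
P2 indiff ⇒ p·1+(1-p)·7 = p·9+(1-p)·1 ⇒ p(-8) = (1-p)(-6) ⇒ p = 3/7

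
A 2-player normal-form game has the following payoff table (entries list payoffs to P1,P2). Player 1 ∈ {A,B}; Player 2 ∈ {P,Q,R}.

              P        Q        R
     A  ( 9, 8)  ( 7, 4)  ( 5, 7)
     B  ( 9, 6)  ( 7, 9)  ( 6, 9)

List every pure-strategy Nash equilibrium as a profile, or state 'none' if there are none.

(A,P): NE
(A,Q): not NE [P2→P gives 8>4]
(A,R): not NE [P1→B gives 6>5; P2→P gives 8>7]
(B,P): not NE [P2→R gives 9>6]
(B,Q): NE
(B,R): NE

PSNE = {(A,P), (B,Q), (B,R)}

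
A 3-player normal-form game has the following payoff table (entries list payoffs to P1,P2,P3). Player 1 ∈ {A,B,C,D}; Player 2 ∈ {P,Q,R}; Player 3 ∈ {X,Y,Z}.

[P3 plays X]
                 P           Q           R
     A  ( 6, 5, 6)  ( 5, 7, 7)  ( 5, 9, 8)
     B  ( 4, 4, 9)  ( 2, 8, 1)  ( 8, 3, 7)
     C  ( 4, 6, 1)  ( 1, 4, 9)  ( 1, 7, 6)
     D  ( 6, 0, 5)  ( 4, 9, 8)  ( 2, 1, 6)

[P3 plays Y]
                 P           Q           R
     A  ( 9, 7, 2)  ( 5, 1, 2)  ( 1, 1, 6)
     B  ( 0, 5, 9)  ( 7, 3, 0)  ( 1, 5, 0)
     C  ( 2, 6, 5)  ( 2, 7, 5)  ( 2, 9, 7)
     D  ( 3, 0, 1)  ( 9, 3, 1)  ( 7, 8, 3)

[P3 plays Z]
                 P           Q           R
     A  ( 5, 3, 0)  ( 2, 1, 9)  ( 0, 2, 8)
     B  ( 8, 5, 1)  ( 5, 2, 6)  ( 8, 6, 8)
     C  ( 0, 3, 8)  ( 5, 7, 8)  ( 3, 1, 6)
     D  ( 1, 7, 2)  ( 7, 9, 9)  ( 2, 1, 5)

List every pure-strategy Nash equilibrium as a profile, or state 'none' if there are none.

PSNE = {(B,R,Z), (D,Q,Z)}

(A,P,X): not NE [P2→R gives 9>5]
(A,P,Y): not NE [P3→X gives 6>2]
(A,P,Z): not NE [P1→B gives 8>5; P3→X gives 6>0]
(A,Q,X): not NE [P2→R gives 9>7; P3→Z gives 9>7]
(A,Q,Y): not NE [P1→D gives 9>5; P2→P gives 7>1; P3→Z gives 9>2]
(A,Q,Z): not NE [P1→D gives 7>2; P2→P gives 3>1]
(A,R,X): not NE [P1→B gives 8>5]
(A,R,Y): not NE [P1→D gives 7>1; P2→P gives 7>1; P3→Z gives 8>6]
(A,R,Z): not NE [P1→B gives 8>0; P2→P gives 3>2]
(B,P,X): not NE [P1→D gives 6>4; P2→Q gives 8>4]
(B,P,Y): not NE [P1→A gives 9>0]
(B,P,Z): not NE [P2→R gives 6>5; P3→Y gives 9>1]
(B,Q,X): not NE [P1→A gives 5>2; P3→Z gives 6>1]
(B,Q,Y): not NE [P1→D gives 9>7; P2→R gives 5>3; P3→Z gives 6>0]
(B,Q,Z): not NE [P1→D gives 7>5; P2→R gives 6>2]
(B,R,X): not NE [P2→Q gives 8>3; P3→Z gives 8>7]
(B,R,Y): not NE [P1→D gives 7>1; P3→Z gives 8>0]
(B,R,Z): NE
(C,P,X): not NE [P1→D gives 6>4; P2→R gives 7>6; P3→Z gives 8>1]
(C,P,Y): not NE [P1→A gives 9>2; P2→R gives 9>6; P3→Z gives 8>5]
(C,P,Z): not NE [P1→B gives 8>0; P2→Q gives 7>3]
(C,Q,X): not NE [P1→A gives 5>1; P2→R gives 7>4]
(C,Q,Y): not NE [P1→D gives 9>2; P2→R gives 9>7; P3→X gives 9>5]
(C,Q,Z): not NE [P1→D gives 7>5; P3→X gives 9>8]
(C,R,X): not NE [P1→B gives 8>1; P3→Y gives 7>6]
(C,R,Y): not NE [P1→D gives 7>2]
(C,R,Z): not NE [P1→B gives 8>3; P2→Q gives 7>1; P3→Y gives 7>6]
(D,P,X): not NE [P2→Q gives 9>0]
(D,P,Y): not NE [P1→A gives 9>3; P2→R gives 8>0; P3→X gives 5>1]
(D,P,Z): not NE [P1→B gives 8>1; P2→Q gives 9>7; P3→X gives 5>2]
(D,Q,X): not NE [P1→A gives 5>4; P3→Z gives 9>8]
(D,Q,Y): not NE [P2→R gives 8>3; P3→Z gives 9>1]
(D,Q,Z): NE
(D,R,X): not NE [P1→B gives 8>2; P2→Q gives 9>1]
(D,R,Y): not NE [P3→X gives 6>3]
(D,R,Z): not NE [P1→B gives 8>2; P2→Q gives 9>1; P3→X gives 6>5]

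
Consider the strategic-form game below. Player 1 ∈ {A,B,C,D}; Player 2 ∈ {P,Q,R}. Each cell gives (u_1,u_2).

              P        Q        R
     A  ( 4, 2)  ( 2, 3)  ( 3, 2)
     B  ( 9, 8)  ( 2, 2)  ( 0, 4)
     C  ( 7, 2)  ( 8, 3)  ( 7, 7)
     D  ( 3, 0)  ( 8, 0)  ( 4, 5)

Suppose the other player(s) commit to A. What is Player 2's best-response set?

u_2(P vs A) = 2
u_2(Q vs A) = 3
u_2(R vs A) = 2
max payoff 3 at {Q}

P2 best: {Q}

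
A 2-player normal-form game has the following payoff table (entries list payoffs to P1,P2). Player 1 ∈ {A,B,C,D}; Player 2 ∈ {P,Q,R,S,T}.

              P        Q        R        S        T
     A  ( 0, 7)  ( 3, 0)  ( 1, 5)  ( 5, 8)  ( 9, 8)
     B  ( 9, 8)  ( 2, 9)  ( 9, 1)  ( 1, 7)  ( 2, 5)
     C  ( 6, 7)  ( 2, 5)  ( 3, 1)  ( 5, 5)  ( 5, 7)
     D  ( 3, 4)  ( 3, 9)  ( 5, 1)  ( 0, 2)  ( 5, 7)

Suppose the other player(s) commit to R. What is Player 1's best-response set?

P1 best: {B}

u_1(A vs R) = 1
u_1(B vs R) = 9
u_1(C vs R) = 3
u_1(D vs R) = 5
max payoff 9 at {B}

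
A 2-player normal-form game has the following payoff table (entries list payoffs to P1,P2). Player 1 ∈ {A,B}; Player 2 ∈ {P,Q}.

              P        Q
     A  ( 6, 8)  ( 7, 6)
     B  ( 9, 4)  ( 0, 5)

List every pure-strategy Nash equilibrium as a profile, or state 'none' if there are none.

(A,P): not NE [P1→B gives 9>6]
(A,Q): not NE [P2→P gives 8>6]
(B,P): not NE [P2→Q gives 5>4]
(B,Q): not NE [P1→A gives 7>0]

No pure NE.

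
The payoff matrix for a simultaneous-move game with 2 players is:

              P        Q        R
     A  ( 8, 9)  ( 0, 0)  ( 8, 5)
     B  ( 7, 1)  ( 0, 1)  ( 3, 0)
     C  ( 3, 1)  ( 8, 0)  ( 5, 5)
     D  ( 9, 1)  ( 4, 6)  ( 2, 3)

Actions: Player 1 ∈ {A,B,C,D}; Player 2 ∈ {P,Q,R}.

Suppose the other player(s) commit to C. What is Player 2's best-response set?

P2 best: {R}

u_2(P vs C) = 1
u_2(Q vs C) = 0
u_2(R vs C) = 5
max payoff 5 at {R}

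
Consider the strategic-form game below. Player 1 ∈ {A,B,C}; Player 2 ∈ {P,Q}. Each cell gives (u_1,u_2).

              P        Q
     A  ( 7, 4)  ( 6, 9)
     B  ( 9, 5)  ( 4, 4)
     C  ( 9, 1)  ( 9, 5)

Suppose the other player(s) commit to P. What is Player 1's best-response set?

BR_1 = {B,C}

u_1(A vs P) = 7
u_1(B vs P) = 9
u_1(C vs P) = 9
max payoff 9 at {B,C}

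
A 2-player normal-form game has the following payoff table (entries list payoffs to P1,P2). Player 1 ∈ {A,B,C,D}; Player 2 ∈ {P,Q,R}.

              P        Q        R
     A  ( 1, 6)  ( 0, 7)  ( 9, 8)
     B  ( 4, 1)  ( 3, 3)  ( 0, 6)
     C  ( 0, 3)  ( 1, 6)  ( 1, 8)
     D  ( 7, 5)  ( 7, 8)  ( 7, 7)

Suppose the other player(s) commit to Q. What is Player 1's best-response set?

u_1(A vs Q) = 0
u_1(B vs Q) = 3
u_1(C vs Q) = 1
u_1(D vs Q) = 7
max payoff 7 at {D}

P1 best: {D}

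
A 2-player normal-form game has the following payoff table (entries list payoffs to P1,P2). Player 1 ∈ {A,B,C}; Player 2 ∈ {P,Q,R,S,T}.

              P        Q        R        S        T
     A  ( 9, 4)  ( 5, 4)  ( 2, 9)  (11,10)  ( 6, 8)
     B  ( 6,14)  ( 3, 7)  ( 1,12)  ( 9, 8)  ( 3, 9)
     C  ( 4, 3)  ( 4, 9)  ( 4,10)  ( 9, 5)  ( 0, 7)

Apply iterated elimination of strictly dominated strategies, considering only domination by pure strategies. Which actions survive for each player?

P1 drop B (A beats it: P:9>6 Q:5>3 R:2>1 S:11>9 T:6>3)
P2 drop P (R beats it: A:9>4 C:10>3)
P2 drop Q (R beats it: A:9>4 C:10>9)
P2 drop T (R beats it: A:9>8 C:10>7)
P1→{A,C} P2→{R,S}

IESDS → P1:{A,C} P2:{R,S}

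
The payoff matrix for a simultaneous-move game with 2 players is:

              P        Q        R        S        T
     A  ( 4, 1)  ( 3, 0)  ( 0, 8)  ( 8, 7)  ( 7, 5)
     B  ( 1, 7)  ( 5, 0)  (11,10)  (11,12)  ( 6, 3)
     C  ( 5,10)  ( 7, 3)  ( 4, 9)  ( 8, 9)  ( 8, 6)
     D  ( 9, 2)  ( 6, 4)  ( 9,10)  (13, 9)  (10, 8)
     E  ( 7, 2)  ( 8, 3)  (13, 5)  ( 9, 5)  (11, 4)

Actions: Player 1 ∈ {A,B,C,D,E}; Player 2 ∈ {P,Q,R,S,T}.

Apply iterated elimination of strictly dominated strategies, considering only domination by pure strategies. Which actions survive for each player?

Remaining: P1:{B,D,E} P2:{R,S}

P1 drop A (D beats it: P:9>4 Q:6>3 R:9>0 S:13>8 T:10>7)
P1 drop C (E beats it: P:7>5 Q:8>7 R:13>4 S:9>8 T:11>8)
P2 drop P (R beats it: B:10>7 D:10>2 E:5>2)
P2 drop Q (R beats it: B:10>0 D:10>4 E:5>3)
P2 drop T (R beats it: B:10>3 D:10>8 E:5>4)
P1→{B,D,E} P2→{R,S}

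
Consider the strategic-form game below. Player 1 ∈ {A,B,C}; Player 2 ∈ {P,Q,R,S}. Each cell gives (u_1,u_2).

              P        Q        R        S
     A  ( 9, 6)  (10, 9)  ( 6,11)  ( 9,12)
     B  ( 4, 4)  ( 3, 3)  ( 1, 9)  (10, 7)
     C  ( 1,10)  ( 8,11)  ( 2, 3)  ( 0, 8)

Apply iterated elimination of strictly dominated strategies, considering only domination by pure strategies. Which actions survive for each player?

P1 drop C (A beats it: P:9>1 Q:10>8 R:6>2 S:9>0)
P2 drop P (R beats it: A:11>6 B:9>4)
P2 drop Q (R beats it: A:11>9 B:9>3)
P1→{A,B} P2→{R,S}

Survivors P1:{A,B} P2:{R,S}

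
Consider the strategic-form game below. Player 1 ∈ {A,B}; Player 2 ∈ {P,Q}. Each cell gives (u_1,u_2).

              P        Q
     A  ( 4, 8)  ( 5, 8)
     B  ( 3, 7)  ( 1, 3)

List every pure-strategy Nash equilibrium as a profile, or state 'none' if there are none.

PSNE = {(A,P), (A,Q)}

(A,P): NE
(A,Q): NE
(B,P): not NE [P1→A gives 4>3]
(B,Q): not NE [P1→A gives 5>1; P2→P gives 7>3]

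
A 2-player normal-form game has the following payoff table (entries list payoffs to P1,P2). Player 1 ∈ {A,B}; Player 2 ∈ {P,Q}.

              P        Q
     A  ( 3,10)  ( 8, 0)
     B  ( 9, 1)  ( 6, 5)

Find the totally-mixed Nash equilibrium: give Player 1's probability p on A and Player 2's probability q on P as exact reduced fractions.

p=2/7, q=1/4

P1 indiff ⇒ q·3+(1-q)·8 = q·9+(1-q)·6 ⇒ q(-6) = (1-q)(-2) ⇒ q = 1/4
P2 indiff ⇒ p·10+(1-p)·1 = p·0+(1-p)·5 ⇒ p(10) = (1-p)(4) ⇒ p = 2/7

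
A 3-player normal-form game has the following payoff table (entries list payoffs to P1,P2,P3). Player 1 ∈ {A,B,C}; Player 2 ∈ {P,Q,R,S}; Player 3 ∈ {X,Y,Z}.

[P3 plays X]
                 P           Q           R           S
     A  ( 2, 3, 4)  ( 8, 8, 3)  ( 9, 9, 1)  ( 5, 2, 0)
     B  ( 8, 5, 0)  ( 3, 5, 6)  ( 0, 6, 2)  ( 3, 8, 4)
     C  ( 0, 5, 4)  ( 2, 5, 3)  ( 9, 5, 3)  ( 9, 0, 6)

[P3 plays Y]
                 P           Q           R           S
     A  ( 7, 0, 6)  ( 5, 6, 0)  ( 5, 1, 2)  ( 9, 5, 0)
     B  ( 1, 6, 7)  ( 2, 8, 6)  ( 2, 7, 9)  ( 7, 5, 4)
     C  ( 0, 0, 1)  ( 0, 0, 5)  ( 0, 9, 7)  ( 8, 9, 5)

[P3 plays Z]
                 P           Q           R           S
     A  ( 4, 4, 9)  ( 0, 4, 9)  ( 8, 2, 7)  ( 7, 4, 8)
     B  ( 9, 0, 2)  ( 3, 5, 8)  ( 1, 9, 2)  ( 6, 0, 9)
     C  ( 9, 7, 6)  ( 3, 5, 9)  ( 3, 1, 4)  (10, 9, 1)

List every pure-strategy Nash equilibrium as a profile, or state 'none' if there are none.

PSNE: ∅

(A,P,X): not NE [P1→B gives 8>2; P2→R gives 9>3; P3→Z gives 9>4]
(A,P,Y): not NE [P2→Q gives 6>0; P3→Z gives 9>6]
(A,P,Z): not NE [P1→C gives 9>4]
(A,Q,X): not NE [P2→R gives 9>8; P3→Z gives 9>3]
(A,Q,Y): not NE [P3→Z gives 9>0]
(A,Q,Z): not NE [P1→C gives 3>0]
(A,R,X): not NE [P3→Z gives 7>1]
(A,R,Y): not NE [P2→Q gives 6>1; P3→Z gives 7>2]
(A,R,Z): not NE [P2→S gives 4>2]
(A,S,X): not NE [P1→C gives 9>5; P2→R gives 9>2; P3→Z gives 8>0]
(A,S,Y): not NE [P2→Q gives 6>5; P3→Z gives 8>0]
(A,S,Z): not NE [P1→C gives 10>7]
(B,P,X): not NE [P2→S gives 8>5; P3→Y gives 7>0]
(B,P,Y): not NE [P1→A gives 7>1; P2→Q gives 8>6]
(B,P,Z): not NE [P2→R gives 9>0; P3→Y gives 7>2]
(B,Q,X): not NE [P1→A gives 8>3; P2→S gives 8>5; P3→Z gives 8>6]
(B,Q,Y): not NE [P1→A gives 5>2; P3→Z gives 8>6]
(B,Q,Z): not NE [P2→R gives 9>5]
(B,R,X): not NE [P1→C gives 9>0; P2→S gives 8>6; P3→Y gives 9>2]
(B,R,Y): not NE [P1→A gives 5>2; P2→Q gives 8>7]
(B,R,Z): not NE [P1→A gives 8>1; P3→Y gives 9>2]
(B,S,X): not NE [P1→C gives 9>3; P3→Z gives 9>4]
(B,S,Y): not NE [P1→A gives 9>7; P2→Q gives 8>5; P3→Z gives 9>4]
(B,S,Z): not NE [P1→C gives 10>6; P2→R gives 9>0]
(C,P,X): not NE [P1→B gives 8>0; P3→Z gives 6>4]
(C,P,Y): not NE [P1→A gives 7>0; P2→S gives 9>0; P3→Z gives 6>1]
(C,P,Z): not NE [P2→S gives 9>7]
(C,Q,X): not NE [P1→A gives 8>2; P3→Z gives 9>3]
(C,Q,Y): not NE [P1→A gives 5>0; P2→S gives 9>0; P3→Z gives 9>5]
(C,Q,Z): not NE [P2→S gives 9>5]
(C,R,X): not NE [P3→Y gives 7>3]
(C,R,Y): not NE [P1→A gives 5>0]
(C,R,Z): not NE [P1→A gives 8>3; P2→S gives 9>1; P3→Y gives 7>4]
(C,S,X): not NE [P2→R gives 5>0]
(C,S,Y): not NE [P1→A gives 9>8; P3→X gives 6>5]
(C,S,Z): not NE [P3→X gives 6>1]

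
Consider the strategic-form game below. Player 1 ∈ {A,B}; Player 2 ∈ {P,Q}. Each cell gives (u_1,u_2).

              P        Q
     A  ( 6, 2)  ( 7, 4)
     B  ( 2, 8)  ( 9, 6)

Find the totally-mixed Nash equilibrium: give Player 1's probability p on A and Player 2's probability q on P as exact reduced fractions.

P1 mixes 1/2 on A; P2 mixes 1/3 on P

P1 indiff ⇒ q·6+(1-q)·7 = q·2+(1-q)·9 ⇒ q(4) = (1-q)(2) ⇒ q = 1/3
P2 indiff ⇒ p·2+(1-p)·8 = p·4+(1-p)·6 ⇒ p(-2) = (1-p)(-2) ⇒ p = 1/2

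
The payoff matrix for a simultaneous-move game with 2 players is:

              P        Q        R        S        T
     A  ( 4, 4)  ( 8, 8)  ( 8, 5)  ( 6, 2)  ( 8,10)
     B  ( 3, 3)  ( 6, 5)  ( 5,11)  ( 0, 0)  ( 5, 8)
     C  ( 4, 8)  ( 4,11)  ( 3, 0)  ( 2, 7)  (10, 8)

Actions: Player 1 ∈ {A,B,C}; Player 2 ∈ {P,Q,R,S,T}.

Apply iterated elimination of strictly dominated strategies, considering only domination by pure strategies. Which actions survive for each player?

P1 drop B (A beats it: P:4>3 Q:8>6 R:8>5 S:6>0 T:8>5)
P2 drop P (Q beats it: A:8>4 C:11>8)
P2 drop R (Q beats it: A:8>5 C:11>0)
P2 drop S (Q beats it: A:8>2 C:11>7)
P1→{A,C} P2→{Q,T}

Remaining: P1:{A,C} P2:{Q,T}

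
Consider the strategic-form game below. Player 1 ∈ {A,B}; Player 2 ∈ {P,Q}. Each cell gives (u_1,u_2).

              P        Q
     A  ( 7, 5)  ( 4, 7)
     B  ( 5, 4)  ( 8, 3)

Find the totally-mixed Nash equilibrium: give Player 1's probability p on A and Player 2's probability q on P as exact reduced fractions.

p=1/3, q=2/3

P1 indiff ⇒ q·7+(1-q)·4 = q·5+(1-q)·8 ⇒ q(2) = (1-q)(4) ⇒ q = 2/3
P2 indiff ⇒ p·5+(1-p)·4 = p·7+(1-p)·3 ⇒ p(-2) = (1-p)(-1) ⇒ p = 1/3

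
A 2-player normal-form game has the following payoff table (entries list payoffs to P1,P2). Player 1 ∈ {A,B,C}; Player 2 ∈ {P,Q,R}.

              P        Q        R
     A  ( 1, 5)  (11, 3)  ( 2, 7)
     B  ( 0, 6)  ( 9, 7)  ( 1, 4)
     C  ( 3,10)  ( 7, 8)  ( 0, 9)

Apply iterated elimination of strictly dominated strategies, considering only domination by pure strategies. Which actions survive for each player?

Remaining: P1:{A,C} P2:{P,R}

P1 drop B (A beats it: P:1>0 Q:11>9 R:2>1)
P2 drop Q (P beats it: A:5>3 C:10>8)
P1→{A,C} P2→{P,R}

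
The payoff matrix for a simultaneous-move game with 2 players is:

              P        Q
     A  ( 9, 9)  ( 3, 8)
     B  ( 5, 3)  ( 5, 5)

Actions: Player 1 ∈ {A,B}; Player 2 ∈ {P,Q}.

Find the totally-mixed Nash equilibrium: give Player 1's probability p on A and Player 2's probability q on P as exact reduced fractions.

P1 mixes 2/3 on A; P2 mixes 1/3 on P

P1 indiff ⇒ q·9+(1-q)·3 = q·5+(1-q)·5 ⇒ q(4) = (1-q)(2) ⇒ q = 1/3
P2 indiff ⇒ p·9+(1-p)·3 = p·8+(1-p)·5 ⇒ p(1) = (1-p)(2) ⇒ p = 2/3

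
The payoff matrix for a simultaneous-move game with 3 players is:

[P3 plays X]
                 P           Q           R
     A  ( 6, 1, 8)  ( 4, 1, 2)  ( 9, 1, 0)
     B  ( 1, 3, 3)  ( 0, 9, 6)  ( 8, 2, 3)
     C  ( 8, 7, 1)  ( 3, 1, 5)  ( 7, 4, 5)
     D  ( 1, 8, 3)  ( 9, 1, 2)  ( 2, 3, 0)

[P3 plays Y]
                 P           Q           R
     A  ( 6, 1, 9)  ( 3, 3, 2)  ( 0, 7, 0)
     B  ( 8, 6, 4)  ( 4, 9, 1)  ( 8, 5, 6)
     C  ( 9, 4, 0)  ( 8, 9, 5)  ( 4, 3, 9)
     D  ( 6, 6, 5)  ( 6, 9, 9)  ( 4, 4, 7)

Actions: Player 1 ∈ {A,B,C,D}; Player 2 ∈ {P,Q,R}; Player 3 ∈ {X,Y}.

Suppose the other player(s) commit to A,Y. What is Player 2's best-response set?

argmax u_2 = {R}

u_2(P vs A,Y) = 1
u_2(Q vs A,Y) = 3
u_2(R vs A,Y) = 7
max payoff 7 at {R}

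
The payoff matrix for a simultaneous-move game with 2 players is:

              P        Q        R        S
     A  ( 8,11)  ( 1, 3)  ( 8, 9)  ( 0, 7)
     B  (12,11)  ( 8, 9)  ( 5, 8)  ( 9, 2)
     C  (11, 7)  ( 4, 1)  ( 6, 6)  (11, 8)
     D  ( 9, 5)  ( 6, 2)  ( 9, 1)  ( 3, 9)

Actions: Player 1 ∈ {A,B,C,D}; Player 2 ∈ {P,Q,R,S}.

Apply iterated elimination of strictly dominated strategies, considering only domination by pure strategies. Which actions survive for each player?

P1 drop A (D beats it: P:9>8 Q:6>1 R:9>8 S:3>0)
P2 drop Q (P beats it: B:11>9 C:7>1 D:5>2)
P2 drop R (P beats it: B:11>8 C:7>6 D:5>1)
P1 drop D (B beats it: P:12>9 S:9>3)
P1→{B,C} P2→{P,S}

Remaining: P1:{B,C} P2:{P,S}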